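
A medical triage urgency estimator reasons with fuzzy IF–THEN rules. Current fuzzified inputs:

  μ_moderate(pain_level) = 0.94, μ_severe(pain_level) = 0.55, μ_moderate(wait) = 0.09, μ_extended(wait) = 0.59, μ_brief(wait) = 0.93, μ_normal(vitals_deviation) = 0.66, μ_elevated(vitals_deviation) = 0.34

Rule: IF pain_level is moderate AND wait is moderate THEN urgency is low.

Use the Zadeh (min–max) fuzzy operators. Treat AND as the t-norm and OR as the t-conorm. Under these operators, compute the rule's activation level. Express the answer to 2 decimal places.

firing strength: moderate=0.94, moderate=0.09; AND[min(a, b)] → w = 0.09

0.09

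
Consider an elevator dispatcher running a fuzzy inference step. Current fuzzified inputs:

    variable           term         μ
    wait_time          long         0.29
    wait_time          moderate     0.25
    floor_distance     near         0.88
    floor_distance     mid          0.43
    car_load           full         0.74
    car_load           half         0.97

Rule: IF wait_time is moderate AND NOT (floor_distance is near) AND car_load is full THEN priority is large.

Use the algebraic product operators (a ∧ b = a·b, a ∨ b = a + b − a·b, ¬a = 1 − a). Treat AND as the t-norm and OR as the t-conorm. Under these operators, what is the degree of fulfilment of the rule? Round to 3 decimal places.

firing strength: moderate=0.25, ¬near=1−0.88=0.12, full=0.74; AND[a·b] → w = 0.0222

0.022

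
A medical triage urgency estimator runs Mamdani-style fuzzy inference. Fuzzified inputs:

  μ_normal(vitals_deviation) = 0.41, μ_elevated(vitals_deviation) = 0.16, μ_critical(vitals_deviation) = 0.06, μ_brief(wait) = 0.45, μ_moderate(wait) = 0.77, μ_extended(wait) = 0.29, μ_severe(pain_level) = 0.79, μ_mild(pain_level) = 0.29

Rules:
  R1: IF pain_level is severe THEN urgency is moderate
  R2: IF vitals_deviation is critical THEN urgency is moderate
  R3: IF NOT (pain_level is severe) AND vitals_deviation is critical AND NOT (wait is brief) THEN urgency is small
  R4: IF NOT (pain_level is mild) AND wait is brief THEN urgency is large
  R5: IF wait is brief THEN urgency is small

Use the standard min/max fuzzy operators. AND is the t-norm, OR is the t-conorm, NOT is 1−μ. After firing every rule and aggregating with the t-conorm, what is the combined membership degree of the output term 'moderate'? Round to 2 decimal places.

R1: severe=0.79 → w = 0.79
R2: critical=0.06 → w = 0.06
R3: ¬severe=1−0.79=0.21, critical=0.06, ¬brief=1−0.45=0.55; AND[min(a, b)] → w = 0.06
R4: ¬mild=1−0.29=0.71, brief=0.45; AND[min(a, b)] → w = 0.45
R5: brief=0.45 → w = 0.45
Rules with consequent 'moderate': {R1, R2} → strengths 0.79, 0.06
Aggregate via t-conorm [max(a, b)]: 0.79

0.79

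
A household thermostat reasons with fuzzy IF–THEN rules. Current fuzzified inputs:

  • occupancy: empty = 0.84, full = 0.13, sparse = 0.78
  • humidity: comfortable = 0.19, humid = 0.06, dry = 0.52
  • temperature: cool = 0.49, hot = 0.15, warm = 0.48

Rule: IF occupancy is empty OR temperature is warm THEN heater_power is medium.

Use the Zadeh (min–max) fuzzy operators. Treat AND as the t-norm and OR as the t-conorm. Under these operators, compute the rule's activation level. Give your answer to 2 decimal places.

0.84

firing strength: empty=0.84, warm=0.48; OR[max(a, b)] → w = 0.84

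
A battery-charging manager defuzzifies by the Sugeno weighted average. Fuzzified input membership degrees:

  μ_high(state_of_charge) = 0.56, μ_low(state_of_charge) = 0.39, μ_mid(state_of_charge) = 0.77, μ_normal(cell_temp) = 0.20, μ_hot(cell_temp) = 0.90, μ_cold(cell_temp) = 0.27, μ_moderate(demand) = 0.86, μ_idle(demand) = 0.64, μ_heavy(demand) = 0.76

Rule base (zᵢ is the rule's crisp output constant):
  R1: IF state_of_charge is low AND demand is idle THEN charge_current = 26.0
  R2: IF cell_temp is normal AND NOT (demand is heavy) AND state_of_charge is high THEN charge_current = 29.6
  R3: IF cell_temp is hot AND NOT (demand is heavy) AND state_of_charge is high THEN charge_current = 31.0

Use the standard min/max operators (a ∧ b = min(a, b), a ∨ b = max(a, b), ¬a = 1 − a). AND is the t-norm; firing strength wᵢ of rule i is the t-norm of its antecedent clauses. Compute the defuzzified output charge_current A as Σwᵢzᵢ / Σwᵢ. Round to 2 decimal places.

28.31

R1 (z=26.0): low=0.39, idle=0.64; AND[min(a, b)] → w = 0.39
R2 (z=29.6): normal=0.20, ¬heavy=1−0.76=0.24, high=0.56; AND[min(a, b)] → w = 0.20
R3 (z=31.0): hot=0.90, ¬heavy=1−0.76=0.24, high=0.56; AND[min(a, b)] → w = 0.24
Weighted average = (0.39·26.0 + 0.20·29.6 + 0.24·31.0) / (0.39 + 0.20 + 0.24)
  = 23.5000 / 0.8300 = 28.31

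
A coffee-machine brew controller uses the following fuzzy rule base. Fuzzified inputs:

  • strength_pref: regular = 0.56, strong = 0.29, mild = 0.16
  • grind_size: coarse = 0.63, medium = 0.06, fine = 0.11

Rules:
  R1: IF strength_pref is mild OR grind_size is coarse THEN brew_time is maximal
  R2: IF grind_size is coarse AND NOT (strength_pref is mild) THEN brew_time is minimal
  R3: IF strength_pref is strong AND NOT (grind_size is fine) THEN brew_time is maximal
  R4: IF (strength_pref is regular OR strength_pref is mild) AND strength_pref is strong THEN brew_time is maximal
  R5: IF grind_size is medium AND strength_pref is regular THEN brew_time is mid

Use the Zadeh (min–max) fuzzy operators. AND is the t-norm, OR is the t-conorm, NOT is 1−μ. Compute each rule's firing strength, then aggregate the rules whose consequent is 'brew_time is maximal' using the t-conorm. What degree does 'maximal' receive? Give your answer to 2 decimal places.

R1: mild=0.16, coarse=0.63; OR[max(a, b)] → w = 0.63
R2: coarse=0.63, ¬mild=1−0.16=0.84; AND[min(a, b)] → w = 0.63
R3: strong=0.29, ¬fine=1−0.11=0.89; AND[min(a, b)] → w = 0.29
R4: (regular=0.56 OR mild=0.16) = 0.56; AND[min(a, b)] with strong=0.29 → w = 0.29
R5: medium=0.06, regular=0.56; AND[min(a, b)] → w = 0.06
Rules with consequent 'maximal': {R1, R3, R4} → strengths 0.63, 0.29, 0.29
Aggregate via t-conorm [max(a, b)]: 0.63

0.63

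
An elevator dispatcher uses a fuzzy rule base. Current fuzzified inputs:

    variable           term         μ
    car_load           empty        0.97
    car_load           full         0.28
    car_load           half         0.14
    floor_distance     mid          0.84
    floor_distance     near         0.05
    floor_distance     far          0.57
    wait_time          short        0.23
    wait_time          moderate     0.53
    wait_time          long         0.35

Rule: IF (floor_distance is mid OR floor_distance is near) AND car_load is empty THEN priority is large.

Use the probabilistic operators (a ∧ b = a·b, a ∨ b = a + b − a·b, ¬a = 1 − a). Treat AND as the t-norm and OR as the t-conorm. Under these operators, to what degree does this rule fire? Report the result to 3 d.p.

0.823

firing strength: (mid=0.84 OR near=0.05) = 0.8480; AND[a·b] with empty=0.97 → w = 0.8226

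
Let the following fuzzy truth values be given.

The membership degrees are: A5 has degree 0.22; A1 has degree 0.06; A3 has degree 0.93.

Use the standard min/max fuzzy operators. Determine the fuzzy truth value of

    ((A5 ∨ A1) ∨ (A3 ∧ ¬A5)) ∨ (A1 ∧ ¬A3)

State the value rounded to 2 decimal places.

A5 ∨ A1 = max(a, b) on (0.22, 0.06) = 0.22
¬A5 = 1 − 0.22 = 0.78
A3 ∧ ¬A5 = min(a, b) on (0.93, 0.78) = 0.78
(A5 ∨ A1) ∨ (A3 ∧ ¬A5) = max(a, b) on (0.22, 0.78) = 0.78
¬A3 = 1 − 0.93 = 0.07
A1 ∧ ¬A3 = min(a, b) on (0.06, 0.07) = 0.06
((A5 ∨ A1) ∨ (A3 ∧ ¬A5)) ∨ (A1 ∧ ¬A3) = max(a, b) on (0.78, 0.06) = 0.78

0.78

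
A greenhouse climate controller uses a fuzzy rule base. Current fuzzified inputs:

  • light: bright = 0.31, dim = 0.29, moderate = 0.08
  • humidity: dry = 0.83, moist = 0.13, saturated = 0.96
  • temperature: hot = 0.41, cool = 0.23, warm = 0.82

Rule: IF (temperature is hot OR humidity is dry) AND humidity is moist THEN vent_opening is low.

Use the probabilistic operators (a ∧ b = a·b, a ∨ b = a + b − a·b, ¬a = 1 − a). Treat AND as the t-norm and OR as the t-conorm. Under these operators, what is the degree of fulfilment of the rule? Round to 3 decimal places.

firing strength: (hot=0.41 OR dry=0.83) = 0.8997; AND[a·b] with moist=0.13 → w = 0.1170

0.117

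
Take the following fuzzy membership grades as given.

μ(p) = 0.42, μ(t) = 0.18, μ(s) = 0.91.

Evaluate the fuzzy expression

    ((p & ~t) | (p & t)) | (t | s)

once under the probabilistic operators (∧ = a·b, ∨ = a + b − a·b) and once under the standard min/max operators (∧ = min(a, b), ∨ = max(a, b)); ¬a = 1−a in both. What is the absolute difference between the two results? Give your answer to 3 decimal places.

Under probabilistic:
  ~t = 1 − 0.1800 = 0.8200
  p & ~t = a·b on (0.4200, 0.8200) = 0.3444
  p & t = a·b on (0.4200, 0.1800) = 0.0756
  (p & ~t) | (p & t) = a + b − a·b on (0.3444, 0.0756) = 0.3940
  t | s = a + b − a·b on (0.1800, 0.9100) = 0.9262
  ((p & ~t) | (p & t)) | (t | s) = a + b − a·b on (0.3940, 0.9262) = 0.9553
  → value = 0.9553
Under standard min/max:
  ~t = 1 − 0.18 = 0.82
  p & ~t = min(a, b) on (0.42, 0.82) = 0.42
  p & t = min(a, b) on (0.42, 0.18) = 0.18
  (p & ~t) | (p & t) = max(a, b) on (0.42, 0.18) = 0.42
  t | s = max(a, b) on (0.18, 0.91) = 0.91
  ((p & ~t) | (p & t)) | (t | s) = max(a, b) on (0.42, 0.91) = 0.91
  → value = 0.9100
|0.9553 − 0.9100| = 0.045

0.045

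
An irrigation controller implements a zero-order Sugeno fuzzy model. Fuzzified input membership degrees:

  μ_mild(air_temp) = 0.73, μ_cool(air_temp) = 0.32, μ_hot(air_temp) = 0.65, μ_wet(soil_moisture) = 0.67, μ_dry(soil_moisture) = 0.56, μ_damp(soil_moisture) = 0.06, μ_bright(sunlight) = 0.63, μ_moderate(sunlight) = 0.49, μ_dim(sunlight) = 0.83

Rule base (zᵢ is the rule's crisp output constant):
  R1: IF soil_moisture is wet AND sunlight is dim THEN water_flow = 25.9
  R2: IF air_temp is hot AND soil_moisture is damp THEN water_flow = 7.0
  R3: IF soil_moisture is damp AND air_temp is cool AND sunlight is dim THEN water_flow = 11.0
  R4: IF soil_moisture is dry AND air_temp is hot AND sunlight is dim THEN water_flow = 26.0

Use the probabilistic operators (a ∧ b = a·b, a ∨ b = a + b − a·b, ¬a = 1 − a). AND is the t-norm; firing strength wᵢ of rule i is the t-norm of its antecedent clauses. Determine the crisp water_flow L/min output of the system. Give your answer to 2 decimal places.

24.87

R1 (z=25.9): wet=0.67, dim=0.83; AND[a·b] → w = 0.5561
R2 (z=7.0): hot=0.65, damp=0.06; AND[a·b] → w = 0.0390
R3 (z=11.0): damp=0.06, cool=0.32, dim=0.83; AND[a·b] → w = 0.0159
R4 (z=26.0): dry=0.56, hot=0.65, dim=0.83; AND[a·b] → w = 0.3021
Weighted average = (0.5561·25.9 + 0.0390·7.0 + 0.0159·11.0 + 0.3021·26.0) / (0.5561 + 0.0390 + 0.0159 + 0.3021)
  = 22.7064 / 0.9132 = 24.87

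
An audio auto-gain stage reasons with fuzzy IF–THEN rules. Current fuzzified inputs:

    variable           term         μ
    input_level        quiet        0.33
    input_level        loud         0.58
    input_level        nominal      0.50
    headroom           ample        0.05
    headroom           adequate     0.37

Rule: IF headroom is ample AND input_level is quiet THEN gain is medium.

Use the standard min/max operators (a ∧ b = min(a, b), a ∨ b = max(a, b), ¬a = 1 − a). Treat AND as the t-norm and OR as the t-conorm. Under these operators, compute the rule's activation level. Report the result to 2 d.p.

firing strength: ample=0.05, quiet=0.33; AND[min(a, b)] → w = 0.05

0.05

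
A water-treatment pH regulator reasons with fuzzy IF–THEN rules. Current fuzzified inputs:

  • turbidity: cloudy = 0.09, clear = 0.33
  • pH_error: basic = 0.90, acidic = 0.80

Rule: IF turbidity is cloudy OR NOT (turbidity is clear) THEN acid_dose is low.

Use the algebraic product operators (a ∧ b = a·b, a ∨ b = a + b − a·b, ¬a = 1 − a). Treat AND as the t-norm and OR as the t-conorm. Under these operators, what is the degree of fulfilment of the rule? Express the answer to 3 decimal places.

0.700

firing strength: cloudy=0.09, ¬clear=1−0.33=0.67; OR[a + b − a·b] → w = 0.6997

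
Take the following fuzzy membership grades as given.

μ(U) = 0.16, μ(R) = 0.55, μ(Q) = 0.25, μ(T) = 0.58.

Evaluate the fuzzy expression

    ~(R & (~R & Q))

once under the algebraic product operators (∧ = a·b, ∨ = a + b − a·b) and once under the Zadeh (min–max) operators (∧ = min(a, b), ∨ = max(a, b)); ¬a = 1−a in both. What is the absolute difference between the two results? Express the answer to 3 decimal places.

Under algebraic product:
  ~R = 1 − 0.5500 = 0.4500
  ~R & Q = a·b on (0.4500, 0.2500) = 0.1125
  R & (~R & Q) = a·b on (0.5500, 0.1125) = 0.0619
  ~(R & (~R & Q)) = 1 − 0.0619 = 0.9381
  → value = 0.9381
Under Zadeh (min–max):
  ~R = 1 − 0.55 = 0.45
  ~R & Q = min(a, b) on (0.45, 0.25) = 0.25
  R & (~R & Q) = min(a, b) on (0.55, 0.25) = 0.25
  ~(R & (~R & Q)) = 1 − 0.25 = 0.75
  → value = 0.7500
|0.9381 − 0.7500| = 0.188

0.188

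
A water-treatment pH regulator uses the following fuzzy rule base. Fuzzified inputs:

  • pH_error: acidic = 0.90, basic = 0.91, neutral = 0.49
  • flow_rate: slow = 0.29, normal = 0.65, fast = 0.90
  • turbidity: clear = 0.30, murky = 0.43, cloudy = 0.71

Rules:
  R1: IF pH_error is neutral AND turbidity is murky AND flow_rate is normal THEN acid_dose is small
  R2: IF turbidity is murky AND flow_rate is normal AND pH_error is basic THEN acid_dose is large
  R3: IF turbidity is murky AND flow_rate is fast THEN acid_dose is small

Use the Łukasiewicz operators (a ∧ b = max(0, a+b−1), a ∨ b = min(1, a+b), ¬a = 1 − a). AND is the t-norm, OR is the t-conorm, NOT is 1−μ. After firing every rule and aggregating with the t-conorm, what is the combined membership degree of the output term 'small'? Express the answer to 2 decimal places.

0.33

R1: neutral=0.49, murky=0.43, normal=0.65; AND[max(0, a+b−1)] → w = 0.00
R2: murky=0.43, normal=0.65, basic=0.91; AND[max(0, a+b−1)] → w = 0.00
R3: murky=0.43, fast=0.90; AND[max(0, a+b−1)] → w = 0.33
Rules with consequent 'small': {R1, R3} → strengths 0.00, 0.33
Aggregate via t-conorm [min(1, a+b)]: 0.33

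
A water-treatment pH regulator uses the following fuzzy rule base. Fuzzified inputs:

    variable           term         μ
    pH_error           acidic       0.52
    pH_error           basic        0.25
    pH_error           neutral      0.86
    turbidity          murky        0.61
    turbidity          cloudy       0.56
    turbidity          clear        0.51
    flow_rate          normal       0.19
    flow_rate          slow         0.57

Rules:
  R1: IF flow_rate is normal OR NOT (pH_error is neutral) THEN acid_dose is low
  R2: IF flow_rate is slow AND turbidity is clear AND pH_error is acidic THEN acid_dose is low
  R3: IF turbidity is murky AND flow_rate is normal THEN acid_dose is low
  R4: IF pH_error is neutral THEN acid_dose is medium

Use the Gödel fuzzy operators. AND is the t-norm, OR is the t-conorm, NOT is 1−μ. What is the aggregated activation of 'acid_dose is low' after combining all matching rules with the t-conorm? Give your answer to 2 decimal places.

0.51

R1: normal=0.19, ¬neutral=1−0.86=0.14; OR[max(a, b)] → w = 0.19
R2: slow=0.57, clear=0.51, acidic=0.52; AND[min(a, b)] → w = 0.51
R3: murky=0.61, normal=0.19; AND[min(a, b)] → w = 0.19
R4: neutral=0.86 → w = 0.86
Rules with consequent 'low': {R1, R2, R3} → strengths 0.19, 0.51, 0.19
Aggregate via t-conorm [max(a, b)]: 0.51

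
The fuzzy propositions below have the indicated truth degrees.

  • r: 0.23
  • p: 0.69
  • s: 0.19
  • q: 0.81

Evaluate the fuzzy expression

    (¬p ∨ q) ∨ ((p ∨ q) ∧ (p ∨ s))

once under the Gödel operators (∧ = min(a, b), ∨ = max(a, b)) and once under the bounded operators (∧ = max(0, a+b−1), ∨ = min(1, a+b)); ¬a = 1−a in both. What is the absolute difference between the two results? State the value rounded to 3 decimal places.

Under Gödel:
  ¬p = 1 − 0.69 = 0.31
  ¬p ∨ q = max(a, b) on (0.31, 0.81) = 0.81
  p ∨ q = max(a, b) on (0.69, 0.81) = 0.81
  p ∨ s = max(a, b) on (0.69, 0.19) = 0.69
  (p ∨ q) ∧ (p ∨ s) = min(a, b) on (0.81, 0.69) = 0.69
  (¬p ∨ q) ∨ ((p ∨ q) ∧ (p ∨ s)) = max(a, b) on (0.81, 0.69) = 0.81
  → value = 0.8100
Under bounded:
  ¬p = 1 − 0.69 = 0.31
  ¬p ∨ q = min(1, a+b) on (0.31, 0.81) = 1.00
  p ∨ q = min(1, a+b) on (0.69, 0.81) = 1.00
  p ∨ s = min(1, a+b) on (0.69, 0.19) = 0.88
  (p ∨ q) ∧ (p ∨ s) = max(0, a+b−1) on (1.00, 0.88) = 0.88
  (¬p ∨ q) ∨ ((p ∨ q) ∧ (p ∨ s)) = min(1, a+b) on (1.00, 0.88) = 1.00
  → value = 1.0000
|0.8100 − 1.0000| = 0.190

0.190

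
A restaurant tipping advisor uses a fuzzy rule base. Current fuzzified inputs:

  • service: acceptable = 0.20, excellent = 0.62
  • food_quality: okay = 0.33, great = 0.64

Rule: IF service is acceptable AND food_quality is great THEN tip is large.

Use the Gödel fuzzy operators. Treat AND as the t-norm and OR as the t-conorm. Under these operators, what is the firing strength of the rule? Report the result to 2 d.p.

0.20

firing strength: acceptable=0.20, great=0.64; AND[min(a, b)] → w = 0.20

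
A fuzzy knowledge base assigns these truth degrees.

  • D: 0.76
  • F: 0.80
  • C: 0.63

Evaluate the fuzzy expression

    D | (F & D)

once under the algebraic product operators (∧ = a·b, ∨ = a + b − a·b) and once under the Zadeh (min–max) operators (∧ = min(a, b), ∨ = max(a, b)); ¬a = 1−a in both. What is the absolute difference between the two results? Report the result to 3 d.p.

Under algebraic product:
  F & D = a·b on (0.8000, 0.7600) = 0.6080
  D | (F & D) = a + b − a·b on (0.7600, 0.6080) = 0.9059
  → value = 0.9059
Under Zadeh (min–max):
  F & D = min(a, b) on (0.80, 0.76) = 0.76
  D | (F & D) = max(a, b) on (0.76, 0.76) = 0.76
  → value = 0.7600
|0.9059 − 0.7600| = 0.146

0.146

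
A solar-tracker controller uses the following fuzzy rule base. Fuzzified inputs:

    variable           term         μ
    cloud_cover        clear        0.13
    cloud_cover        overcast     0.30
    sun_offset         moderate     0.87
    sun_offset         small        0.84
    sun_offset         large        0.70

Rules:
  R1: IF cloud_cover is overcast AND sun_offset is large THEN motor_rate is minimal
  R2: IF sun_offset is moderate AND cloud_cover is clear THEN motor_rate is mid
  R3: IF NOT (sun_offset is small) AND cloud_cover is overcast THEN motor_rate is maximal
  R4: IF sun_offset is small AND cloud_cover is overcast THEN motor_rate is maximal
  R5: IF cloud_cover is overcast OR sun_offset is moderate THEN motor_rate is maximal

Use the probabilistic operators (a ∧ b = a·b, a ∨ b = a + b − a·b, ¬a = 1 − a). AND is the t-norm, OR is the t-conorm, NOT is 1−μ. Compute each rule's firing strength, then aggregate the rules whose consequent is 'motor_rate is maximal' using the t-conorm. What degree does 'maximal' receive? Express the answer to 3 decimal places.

R1: overcast=0.30, large=0.70; AND[a·b] → w = 0.2100
R2: moderate=0.87, clear=0.13; AND[a·b] → w = 0.1131
R3: ¬small=1−0.84=0.16, overcast=0.30; AND[a·b] → w = 0.0480
R4: small=0.84, overcast=0.30; AND[a·b] → w = 0.2520
R5: overcast=0.30, moderate=0.87; OR[a + b − a·b] → w = 0.9090
Rules with consequent 'maximal': {R3, R4, R5} → strengths 0.0480, 0.2520, 0.9090
Aggregate via t-conorm [a + b − a·b]: 0.9352

0.935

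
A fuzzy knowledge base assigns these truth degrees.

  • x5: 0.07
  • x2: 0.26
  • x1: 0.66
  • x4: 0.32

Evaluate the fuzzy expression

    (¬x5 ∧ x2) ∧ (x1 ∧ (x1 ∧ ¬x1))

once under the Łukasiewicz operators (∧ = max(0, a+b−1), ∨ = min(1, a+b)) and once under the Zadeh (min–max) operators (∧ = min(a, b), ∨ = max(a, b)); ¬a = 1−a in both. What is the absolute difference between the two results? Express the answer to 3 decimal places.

Under Łukasiewicz:
  ¬x5 = 1 − 0.07 = 0.93
  ¬x5 ∧ x2 = max(0, a+b−1) on (0.93, 0.26) = 0.19
  ¬x1 = 1 − 0.66 = 0.34
  x1 ∧ ¬x1 = max(0, a+b−1) on (0.66, 0.34) = 0.00
  x1 ∧ (x1 ∧ ¬x1) = max(0, a+b−1) on (0.66, 0.00) = 0.00
  (¬x5 ∧ x2) ∧ (x1 ∧ (x1 ∧ ¬x1)) = max(0, a+b−1) on (0.19, 0.00) = 0.00
  → value = 0.0000
Under Zadeh (min–max):
  ¬x5 = 1 − 0.07 = 0.93
  ¬x5 ∧ x2 = min(a, b) on (0.93, 0.26) = 0.26
  ¬x1 = 1 − 0.66 = 0.34
  x1 ∧ ¬x1 = min(a, b) on (0.66, 0.34) = 0.34
  x1 ∧ (x1 ∧ ¬x1) = min(a, b) on (0.66, 0.34) = 0.34
  (¬x5 ∧ x2) ∧ (x1 ∧ (x1 ∧ ¬x1)) = min(a, b) on (0.26, 0.34) = 0.26
  → value = 0.2600
|0.0000 − 0.2600| = 0.260

0.260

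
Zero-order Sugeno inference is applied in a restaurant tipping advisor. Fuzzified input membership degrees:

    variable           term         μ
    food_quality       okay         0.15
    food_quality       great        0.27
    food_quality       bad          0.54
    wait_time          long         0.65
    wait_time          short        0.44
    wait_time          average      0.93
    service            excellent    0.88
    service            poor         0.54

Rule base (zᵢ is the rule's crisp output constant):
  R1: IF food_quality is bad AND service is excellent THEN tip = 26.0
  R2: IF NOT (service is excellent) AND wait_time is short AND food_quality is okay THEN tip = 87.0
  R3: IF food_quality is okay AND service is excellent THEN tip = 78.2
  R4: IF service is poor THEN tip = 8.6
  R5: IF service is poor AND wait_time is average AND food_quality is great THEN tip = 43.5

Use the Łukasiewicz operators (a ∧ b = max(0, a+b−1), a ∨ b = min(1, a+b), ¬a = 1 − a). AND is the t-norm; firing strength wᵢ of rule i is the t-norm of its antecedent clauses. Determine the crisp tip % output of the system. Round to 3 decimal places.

18.091

R1 (z=26.0): bad=0.54, excellent=0.88; AND[max(0, a+b−1)] → w = 0.42
R2 (z=87.0): ¬excellent=1−0.88=0.12, short=0.44, okay=0.15; AND[max(0, a+b−1)] → w = 0.00
R3 (z=78.2): okay=0.15, excellent=0.88; AND[max(0, a+b−1)] → w = 0.03
R4 (z=8.6): poor=0.54 → w = 0.54
R5 (z=43.5): poor=0.54, average=0.93, great=0.27; AND[max(0, a+b−1)] → w = 0.00
Weighted average = (0.42·26.0 + 0.00·87.0 + 0.03·78.2 + 0.54·8.6 + 0.00·43.5) / (0.42 + 0.00 + 0.03 + 0.54 + 0.00)
  = 17.9100 / 0.9900 = 18.091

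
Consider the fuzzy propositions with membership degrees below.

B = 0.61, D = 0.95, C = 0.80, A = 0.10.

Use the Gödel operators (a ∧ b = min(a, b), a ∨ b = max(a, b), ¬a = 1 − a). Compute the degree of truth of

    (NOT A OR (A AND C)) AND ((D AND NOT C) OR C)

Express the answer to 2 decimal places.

0.80

NOT A = 1 − 0.10 = 0.90
A AND C = min(a, b) on (0.10, 0.80) = 0.10
NOT A OR (A AND C) = max(a, b) on (0.90, 0.10) = 0.90
NOT C = 1 − 0.80 = 0.20
D AND NOT C = min(a, b) on (0.95, 0.20) = 0.20
(D AND NOT C) OR C = max(a, b) on (0.20, 0.80) = 0.80
(NOT A OR (A AND C)) AND ((D AND NOT C) OR C) = min(a, b) on (0.90, 0.80) = 0.80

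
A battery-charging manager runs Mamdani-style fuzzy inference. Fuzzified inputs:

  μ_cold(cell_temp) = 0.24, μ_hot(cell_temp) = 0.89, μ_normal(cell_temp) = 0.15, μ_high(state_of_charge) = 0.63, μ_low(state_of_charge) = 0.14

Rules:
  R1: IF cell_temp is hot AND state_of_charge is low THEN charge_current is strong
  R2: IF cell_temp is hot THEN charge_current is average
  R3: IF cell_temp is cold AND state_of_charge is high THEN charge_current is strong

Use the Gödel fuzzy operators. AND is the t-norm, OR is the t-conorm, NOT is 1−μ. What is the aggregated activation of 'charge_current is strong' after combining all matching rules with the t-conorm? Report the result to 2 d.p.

R1: hot=0.89, low=0.14; AND[min(a, b)] → w = 0.14
R2: hot=0.89 → w = 0.89
R3: cold=0.24, high=0.63; AND[min(a, b)] → w = 0.24
Rules with consequent 'strong': {R1, R3} → strengths 0.14, 0.24
Aggregate via t-conorm [max(a, b)]: 0.24

0.24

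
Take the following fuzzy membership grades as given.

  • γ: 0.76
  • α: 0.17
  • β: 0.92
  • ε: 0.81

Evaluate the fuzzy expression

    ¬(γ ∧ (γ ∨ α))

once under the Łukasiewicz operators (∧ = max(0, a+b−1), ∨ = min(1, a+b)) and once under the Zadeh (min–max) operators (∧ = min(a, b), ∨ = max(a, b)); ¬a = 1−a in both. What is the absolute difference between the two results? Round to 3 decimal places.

Under Łukasiewicz:
  γ ∨ α = min(1, a+b) on (0.76, 0.17) = 0.93
  γ ∧ (γ ∨ α) = max(0, a+b−1) on (0.76, 0.93) = 0.69
  ¬(γ ∧ (γ ∨ α)) = 1 − 0.69 = 0.31
  → value = 0.3100
Under Zadeh (min–max):
  γ ∨ α = max(a, b) on (0.76, 0.17) = 0.76
  γ ∧ (γ ∨ α) = min(a, b) on (0.76, 0.76) = 0.76
  ¬(γ ∧ (γ ∨ α)) = 1 − 0.76 = 0.24
  → value = 0.2400
|0.3100 − 0.2400| = 0.070

0.070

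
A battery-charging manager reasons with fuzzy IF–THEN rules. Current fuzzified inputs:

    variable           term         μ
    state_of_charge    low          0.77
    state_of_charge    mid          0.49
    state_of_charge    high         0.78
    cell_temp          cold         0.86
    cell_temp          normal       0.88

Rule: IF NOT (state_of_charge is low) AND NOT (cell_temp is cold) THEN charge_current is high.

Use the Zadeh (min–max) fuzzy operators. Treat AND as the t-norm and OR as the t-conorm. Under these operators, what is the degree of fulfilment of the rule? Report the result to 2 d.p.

firing strength: ¬low=1−0.77=0.23, ¬cold=1−0.86=0.14; AND[min(a, b)] → w = 0.14

0.14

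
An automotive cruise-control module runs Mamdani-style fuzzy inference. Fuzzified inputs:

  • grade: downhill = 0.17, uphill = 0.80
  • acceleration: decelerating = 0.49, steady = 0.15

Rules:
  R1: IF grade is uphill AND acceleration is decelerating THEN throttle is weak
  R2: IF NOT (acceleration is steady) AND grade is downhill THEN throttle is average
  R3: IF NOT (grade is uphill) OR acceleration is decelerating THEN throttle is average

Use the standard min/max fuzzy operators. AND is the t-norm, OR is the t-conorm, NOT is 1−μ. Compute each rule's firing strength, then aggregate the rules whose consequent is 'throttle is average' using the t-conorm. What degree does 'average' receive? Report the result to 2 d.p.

R1: uphill=0.80, decelerating=0.49; AND[min(a, b)] → w = 0.49
R2: ¬steady=1−0.15=0.85, downhill=0.17; AND[min(a, b)] → w = 0.17
R3: ¬uphill=1−0.80=0.20, decelerating=0.49; OR[max(a, b)] → w = 0.49
Rules with consequent 'average': {R2, R3} → strengths 0.17, 0.49
Aggregate via t-conorm [max(a, b)]: 0.49

0.49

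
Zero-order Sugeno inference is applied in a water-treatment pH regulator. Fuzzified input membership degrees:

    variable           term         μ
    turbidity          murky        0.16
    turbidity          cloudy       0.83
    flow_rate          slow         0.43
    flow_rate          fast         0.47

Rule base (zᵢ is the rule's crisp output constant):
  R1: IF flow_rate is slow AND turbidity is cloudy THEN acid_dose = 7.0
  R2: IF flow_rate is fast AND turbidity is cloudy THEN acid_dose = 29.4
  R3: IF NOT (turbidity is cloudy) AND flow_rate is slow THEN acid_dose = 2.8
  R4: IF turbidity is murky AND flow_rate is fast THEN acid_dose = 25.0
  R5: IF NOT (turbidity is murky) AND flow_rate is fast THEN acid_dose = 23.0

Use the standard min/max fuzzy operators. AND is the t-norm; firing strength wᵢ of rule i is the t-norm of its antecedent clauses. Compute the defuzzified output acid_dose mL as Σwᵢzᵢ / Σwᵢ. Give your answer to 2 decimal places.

R1 (z=7.0): slow=0.43, cloudy=0.83; AND[min(a, b)] → w = 0.43
R2 (z=29.4): fast=0.47, cloudy=0.83; AND[min(a, b)] → w = 0.47
R3 (z=2.8): ¬cloudy=1−0.83=0.17, slow=0.43; AND[min(a, b)] → w = 0.17
R4 (z=25.0): murky=0.16, fast=0.47; AND[min(a, b)] → w = 0.16
R5 (z=23.0): ¬murky=1−0.16=0.84, fast=0.47; AND[min(a, b)] → w = 0.47
Weighted average = (0.43·7.0 + 0.47·29.4 + 0.17·2.8 + 0.16·25.0 + 0.47·23.0) / (0.43 + 0.47 + 0.17 + 0.16 + 0.47)
  = 32.1140 / 1.7000 = 18.89

18.89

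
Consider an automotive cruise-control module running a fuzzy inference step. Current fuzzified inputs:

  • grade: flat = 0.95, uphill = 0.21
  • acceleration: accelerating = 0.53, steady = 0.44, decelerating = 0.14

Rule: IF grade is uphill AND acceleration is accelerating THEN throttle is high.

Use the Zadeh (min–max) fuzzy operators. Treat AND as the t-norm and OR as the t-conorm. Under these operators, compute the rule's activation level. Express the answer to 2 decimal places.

0.21

firing strength: uphill=0.21, accelerating=0.53; AND[min(a, b)] → w = 0.21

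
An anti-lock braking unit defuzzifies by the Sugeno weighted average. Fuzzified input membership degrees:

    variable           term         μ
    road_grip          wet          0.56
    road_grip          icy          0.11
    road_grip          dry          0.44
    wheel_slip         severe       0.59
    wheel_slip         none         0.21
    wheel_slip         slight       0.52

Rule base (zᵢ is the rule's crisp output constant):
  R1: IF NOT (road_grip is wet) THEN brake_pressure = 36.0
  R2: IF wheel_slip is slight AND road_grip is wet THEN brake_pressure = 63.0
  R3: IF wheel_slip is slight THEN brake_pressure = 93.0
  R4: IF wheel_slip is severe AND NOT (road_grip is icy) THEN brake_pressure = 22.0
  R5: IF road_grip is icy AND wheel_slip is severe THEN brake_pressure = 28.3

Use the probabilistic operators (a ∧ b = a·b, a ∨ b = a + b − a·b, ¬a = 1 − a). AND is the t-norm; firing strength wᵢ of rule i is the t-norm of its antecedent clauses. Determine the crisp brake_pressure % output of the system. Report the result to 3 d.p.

R1 (z=36.0): ¬wet=1−0.56=0.44 → w = 0.4400
R2 (z=63.0): slight=0.52, wet=0.56; AND[a·b] → w = 0.2912
R3 (z=93.0): slight=0.52 → w = 0.5200
R4 (z=22.0): severe=0.59, ¬icy=1−0.11=0.89; AND[a·b] → w = 0.5251
R5 (z=28.3): icy=0.11, severe=0.59; AND[a·b] → w = 0.0649
Weighted average = (0.4400·36.0 + 0.2912·63.0 + 0.5200·93.0 + 0.5251·22.0 + 0.0649·28.3) / (0.4400 + 0.2912 + 0.5200 + 0.5251 + 0.0649)
  = 95.9345 / 1.8412 = 52.104

52.104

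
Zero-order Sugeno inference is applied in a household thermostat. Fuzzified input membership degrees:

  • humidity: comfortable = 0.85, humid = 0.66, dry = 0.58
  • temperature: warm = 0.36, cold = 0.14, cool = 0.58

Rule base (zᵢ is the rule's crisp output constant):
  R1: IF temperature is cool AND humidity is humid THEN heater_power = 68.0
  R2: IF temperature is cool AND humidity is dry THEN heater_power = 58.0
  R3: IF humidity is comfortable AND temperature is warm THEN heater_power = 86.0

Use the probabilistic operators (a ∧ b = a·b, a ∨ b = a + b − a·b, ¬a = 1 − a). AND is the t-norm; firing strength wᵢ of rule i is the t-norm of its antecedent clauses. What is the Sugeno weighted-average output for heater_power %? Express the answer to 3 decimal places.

R1 (z=68.0): cool=0.58, humid=0.66; AND[a·b] → w = 0.3828
R2 (z=58.0): cool=0.58, dry=0.58; AND[a·b] → w = 0.3364
R3 (z=86.0): comfortable=0.85, warm=0.36; AND[a·b] → w = 0.3060
Weighted average = (0.3828·68.0 + 0.3364·58.0 + 0.3060·86.0) / (0.3828 + 0.3364 + 0.3060)
  = 71.8576 / 1.0252 = 70.091

70.091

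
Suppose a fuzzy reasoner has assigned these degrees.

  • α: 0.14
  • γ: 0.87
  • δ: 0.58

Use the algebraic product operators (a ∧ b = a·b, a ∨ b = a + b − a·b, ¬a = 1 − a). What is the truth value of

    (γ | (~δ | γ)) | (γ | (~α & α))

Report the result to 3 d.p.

0.999

~δ = 1 − 0.5800 = 0.4200
~δ | γ = a + b − a·b on (0.4200, 0.8700) = 0.9246
γ | (~δ | γ) = a + b − a·b on (0.8700, 0.9246) = 0.9902
~α = 1 − 0.1400 = 0.8600
~α & α = a·b on (0.8600, 0.1400) = 0.1204
γ | (~α & α) = a + b − a·b on (0.8700, 0.1204) = 0.8857
(γ | (~δ | γ)) | (γ | (~α & α)) = a + b − a·b on (0.9902, 0.8857) = 0.9989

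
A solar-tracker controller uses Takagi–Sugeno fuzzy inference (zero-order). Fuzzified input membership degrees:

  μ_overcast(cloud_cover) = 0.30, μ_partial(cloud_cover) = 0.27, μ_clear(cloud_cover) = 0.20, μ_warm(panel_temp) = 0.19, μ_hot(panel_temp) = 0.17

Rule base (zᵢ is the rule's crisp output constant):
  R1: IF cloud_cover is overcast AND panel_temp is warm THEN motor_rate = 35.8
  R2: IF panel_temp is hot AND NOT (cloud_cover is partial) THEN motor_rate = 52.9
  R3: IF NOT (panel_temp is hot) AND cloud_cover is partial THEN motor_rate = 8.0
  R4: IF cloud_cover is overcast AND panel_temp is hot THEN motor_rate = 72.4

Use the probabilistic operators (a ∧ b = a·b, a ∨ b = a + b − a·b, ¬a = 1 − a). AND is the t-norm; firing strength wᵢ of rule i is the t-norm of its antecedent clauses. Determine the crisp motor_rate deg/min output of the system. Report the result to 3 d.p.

30.887

R1 (z=35.8): overcast=0.30, warm=0.19; AND[a·b] → w = 0.0570
R2 (z=52.9): hot=0.17, ¬partial=1−0.27=0.73; AND[a·b] → w = 0.1241
R3 (z=8.0): ¬hot=1−0.17=0.83, partial=0.27; AND[a·b] → w = 0.2241
R4 (z=72.4): overcast=0.30, hot=0.17; AND[a·b] → w = 0.0510
Weighted average = (0.0570·35.8 + 0.1241·52.9 + 0.2241·8.0 + 0.0510·72.4) / (0.0570 + 0.1241 + 0.2241 + 0.0510)
  = 14.0907 / 0.4562 = 30.887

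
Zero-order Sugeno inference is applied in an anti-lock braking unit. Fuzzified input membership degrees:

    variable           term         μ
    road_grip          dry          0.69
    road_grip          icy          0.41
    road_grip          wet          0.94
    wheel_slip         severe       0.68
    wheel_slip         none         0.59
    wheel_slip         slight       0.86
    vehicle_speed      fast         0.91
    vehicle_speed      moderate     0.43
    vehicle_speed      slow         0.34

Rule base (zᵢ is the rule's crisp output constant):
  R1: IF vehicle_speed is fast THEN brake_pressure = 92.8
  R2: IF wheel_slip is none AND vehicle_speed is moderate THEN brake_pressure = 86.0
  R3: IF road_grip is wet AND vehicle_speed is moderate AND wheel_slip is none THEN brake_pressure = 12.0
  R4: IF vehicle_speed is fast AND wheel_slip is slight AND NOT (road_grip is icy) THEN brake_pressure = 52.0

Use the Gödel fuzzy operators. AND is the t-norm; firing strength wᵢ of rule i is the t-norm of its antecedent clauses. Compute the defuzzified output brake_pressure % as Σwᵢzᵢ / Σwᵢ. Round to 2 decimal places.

66.64

R1 (z=92.8): fast=0.91 → w = 0.91
R2 (z=86.0): none=0.59, moderate=0.43; AND[min(a, b)] → w = 0.43
R3 (z=12.0): wet=0.94, moderate=0.43, none=0.59; AND[min(a, b)] → w = 0.43
R4 (z=52.0): fast=0.91, slight=0.86, ¬icy=1−0.41=0.59; AND[min(a, b)] → w = 0.59
Weighted average = (0.91·92.8 + 0.43·86.0 + 0.43·12.0 + 0.59·52.0) / (0.91 + 0.43 + 0.43 + 0.59)
  = 157.2680 / 2.3600 = 66.64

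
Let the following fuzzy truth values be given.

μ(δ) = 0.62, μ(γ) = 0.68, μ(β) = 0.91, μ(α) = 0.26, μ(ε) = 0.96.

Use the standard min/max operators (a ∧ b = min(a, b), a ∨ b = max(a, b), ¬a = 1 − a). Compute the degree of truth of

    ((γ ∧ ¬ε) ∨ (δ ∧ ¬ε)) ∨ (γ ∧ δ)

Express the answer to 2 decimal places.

0.62

¬ε = 1 − 0.96 = 0.04
γ ∧ ¬ε = min(a, b) on (0.68, 0.04) = 0.04
¬ε = 1 − 0.96 = 0.04
δ ∧ ¬ε = min(a, b) on (0.62, 0.04) = 0.04
(γ ∧ ¬ε) ∨ (δ ∧ ¬ε) = max(a, b) on (0.04, 0.04) = 0.04
γ ∧ δ = min(a, b) on (0.68, 0.62) = 0.62
((γ ∧ ¬ε) ∨ (δ ∧ ¬ε)) ∨ (γ ∧ δ) = max(a, b) on (0.04, 0.62) = 0.62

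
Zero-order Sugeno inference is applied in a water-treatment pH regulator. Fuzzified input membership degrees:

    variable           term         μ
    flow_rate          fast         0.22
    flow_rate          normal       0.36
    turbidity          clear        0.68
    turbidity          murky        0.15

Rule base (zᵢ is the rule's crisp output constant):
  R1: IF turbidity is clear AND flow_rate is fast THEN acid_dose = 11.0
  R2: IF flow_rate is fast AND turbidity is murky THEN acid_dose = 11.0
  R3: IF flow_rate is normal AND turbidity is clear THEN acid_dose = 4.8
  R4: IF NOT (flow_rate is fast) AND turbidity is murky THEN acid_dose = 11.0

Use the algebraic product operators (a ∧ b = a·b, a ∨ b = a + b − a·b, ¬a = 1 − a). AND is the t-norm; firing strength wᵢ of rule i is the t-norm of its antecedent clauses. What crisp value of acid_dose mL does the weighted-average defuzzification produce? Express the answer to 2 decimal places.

8.21

R1 (z=11.0): clear=0.68, fast=0.22; AND[a·b] → w = 0.1496
R2 (z=11.0): fast=0.22, murky=0.15; AND[a·b] → w = 0.0330
R3 (z=4.8): normal=0.36, clear=0.68; AND[a·b] → w = 0.2448
R4 (z=11.0): ¬fast=1−0.22=0.78, murky=0.15; AND[a·b] → w = 0.1170
Weighted average = (0.1496·11.0 + 0.0330·11.0 + 0.2448·4.8 + 0.1170·11.0) / (0.1496 + 0.0330 + 0.2448 + 0.1170)
  = 4.4706 / 0.5444 = 8.21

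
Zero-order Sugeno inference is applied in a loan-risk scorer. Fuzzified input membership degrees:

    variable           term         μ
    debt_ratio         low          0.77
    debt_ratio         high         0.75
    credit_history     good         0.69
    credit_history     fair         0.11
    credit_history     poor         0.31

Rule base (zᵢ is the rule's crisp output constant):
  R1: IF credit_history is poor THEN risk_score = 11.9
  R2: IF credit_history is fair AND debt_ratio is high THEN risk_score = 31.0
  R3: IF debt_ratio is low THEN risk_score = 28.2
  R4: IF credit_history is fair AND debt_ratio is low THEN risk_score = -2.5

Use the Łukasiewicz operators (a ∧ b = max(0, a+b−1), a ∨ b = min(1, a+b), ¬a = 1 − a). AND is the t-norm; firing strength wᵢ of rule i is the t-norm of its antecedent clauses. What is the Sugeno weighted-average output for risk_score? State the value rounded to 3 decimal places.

R1 (z=11.9): poor=0.31 → w = 0.31
R2 (z=31.0): fair=0.11, high=0.75; AND[max(0, a+b−1)] → w = 0.00
R3 (z=28.2): low=0.77 → w = 0.77
R4 (z=-2.5): fair=0.11, low=0.77; AND[max(0, a+b−1)] → w = 0.00
Weighted average = (0.31·11.9 + 0.00·31.0 + 0.77·28.2 + 0.00·-2.5) / (0.31 + 0.00 + 0.77 + 0.00)
  = 25.4030 / 1.0800 = 23.521

23.521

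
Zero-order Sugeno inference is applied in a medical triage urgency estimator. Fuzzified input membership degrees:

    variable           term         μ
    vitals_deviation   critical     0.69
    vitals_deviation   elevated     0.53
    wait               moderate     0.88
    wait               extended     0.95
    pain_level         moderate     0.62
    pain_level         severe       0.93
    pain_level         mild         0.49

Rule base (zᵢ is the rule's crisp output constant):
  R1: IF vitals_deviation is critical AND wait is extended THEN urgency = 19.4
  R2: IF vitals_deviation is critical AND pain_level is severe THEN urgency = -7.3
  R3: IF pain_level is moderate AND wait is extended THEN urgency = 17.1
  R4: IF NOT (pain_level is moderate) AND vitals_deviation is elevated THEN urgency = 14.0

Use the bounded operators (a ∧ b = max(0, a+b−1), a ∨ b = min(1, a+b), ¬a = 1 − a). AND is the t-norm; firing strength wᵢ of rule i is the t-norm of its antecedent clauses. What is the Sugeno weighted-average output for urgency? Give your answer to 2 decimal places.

R1 (z=19.4): critical=0.69, extended=0.95; AND[max(0, a+b−1)] → w = 0.64
R2 (z=-7.3): critical=0.69, severe=0.93; AND[max(0, a+b−1)] → w = 0.62
R3 (z=17.1): moderate=0.62, extended=0.95; AND[max(0, a+b−1)] → w = 0.57
R4 (z=14.0): ¬moderate=1−0.62=0.38, elevated=0.53; AND[max(0, a+b−1)] → w = 0.00
Weighted average = (0.64·19.4 + 0.62·-7.3 + 0.57·17.1 + 0.00·14.0) / (0.64 + 0.62 + 0.57 + 0.00)
  = 17.6370 / 1.8300 = 9.64

9.64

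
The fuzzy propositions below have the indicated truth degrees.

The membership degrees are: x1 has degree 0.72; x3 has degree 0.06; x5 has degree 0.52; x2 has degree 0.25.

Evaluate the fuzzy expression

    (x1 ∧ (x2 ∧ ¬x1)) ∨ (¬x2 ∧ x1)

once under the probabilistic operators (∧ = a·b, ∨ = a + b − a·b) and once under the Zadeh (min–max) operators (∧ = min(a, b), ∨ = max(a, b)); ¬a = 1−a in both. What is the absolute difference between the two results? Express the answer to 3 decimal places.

Under probabilistic:
  ¬x1 = 1 − 0.7200 = 0.2800
  x2 ∧ ¬x1 = a·b on (0.2500, 0.2800) = 0.0700
  x1 ∧ (x2 ∧ ¬x1) = a·b on (0.7200, 0.0700) = 0.0504
  ¬x2 = 1 − 0.2500 = 0.7500
  ¬x2 ∧ x1 = a·b on (0.7500, 0.7200) = 0.5400
  (x1 ∧ (x2 ∧ ¬x1)) ∨ (¬x2 ∧ x1) = a + b − a·b on (0.0504, 0.5400) = 0.5632
  → value = 0.5632
Under Zadeh (min–max):
  ¬x1 = 1 − 0.72 = 0.28
  x2 ∧ ¬x1 = min(a, b) on (0.25, 0.28) = 0.25
  x1 ∧ (x2 ∧ ¬x1) = min(a, b) on (0.72, 0.25) = 0.25
  ¬x2 = 1 − 0.25 = 0.75
  ¬x2 ∧ x1 = min(a, b) on (0.75, 0.72) = 0.72
  (x1 ∧ (x2 ∧ ¬x1)) ∨ (¬x2 ∧ x1) = max(a, b) on (0.25, 0.72) = 0.72
  → value = 0.7200
|0.5632 − 0.7200| = 0.157

0.157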